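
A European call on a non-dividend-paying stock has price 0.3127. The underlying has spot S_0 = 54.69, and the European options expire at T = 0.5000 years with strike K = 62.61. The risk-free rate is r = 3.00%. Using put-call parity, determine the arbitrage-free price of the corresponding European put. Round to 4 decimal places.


Answer: Put price = 7.3006

Derivation:
Put-call parity: C - P = S_0 * exp(-qT) - K * exp(-rT).
S_0 * exp(-qT) = 54.6900 * 1.00000000 = 54.69000000
K * exp(-rT) = 62.6100 * 0.98511194 = 61.67785854
P = C - S*exp(-qT) + K*exp(-rT)
P = 0.3127 - 54.69000000 + 61.67785854 = 7.3006


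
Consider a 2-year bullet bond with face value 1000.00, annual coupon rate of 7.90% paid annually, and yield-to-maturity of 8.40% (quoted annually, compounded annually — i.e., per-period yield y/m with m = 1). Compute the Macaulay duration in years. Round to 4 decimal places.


Answer: Macaulay duration = 1.9265 years

Derivation:
Coupon per period c = face * coupon_rate / m = 79.000000
Periods per year m = 1; per-period yield y/m = 0.084000
Number of cashflows N = 2
Cashflows (t years, CF_t, discount factor 1/(1+y/m)^(m*t), PV):
  t = 1.0000: CF_t = 79.000000, DF = 0.922509, PV = 72.878229
  t = 2.0000: CF_t = 1079.000000, DF = 0.851023, PV = 918.254109
Price P = sum_t PV_t = 991.132338
Macaulay numerator sum_t t * PV_t:
  t * PV_t at t = 1.0000: 72.878229
  t * PV_t at t = 2.0000: 1836.508217
Macaulay duration D = (sum_t t * PV_t) / P = 1909.386446 / 991.132338 = 1.926470


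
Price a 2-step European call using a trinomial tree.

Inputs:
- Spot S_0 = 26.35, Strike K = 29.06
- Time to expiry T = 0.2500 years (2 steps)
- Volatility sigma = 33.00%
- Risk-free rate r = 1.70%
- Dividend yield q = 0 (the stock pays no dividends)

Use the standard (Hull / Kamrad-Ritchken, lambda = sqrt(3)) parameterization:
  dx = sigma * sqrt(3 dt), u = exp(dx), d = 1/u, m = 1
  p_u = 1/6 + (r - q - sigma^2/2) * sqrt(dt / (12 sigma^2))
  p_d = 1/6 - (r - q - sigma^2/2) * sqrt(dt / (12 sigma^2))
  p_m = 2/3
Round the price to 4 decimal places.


Answer: Price = V(0,0) = 0.9064

Derivation:
dt = T/N = 0.125000; dx = sigma*sqrt(3*dt) = 0.202083
u = exp(dx) = 1.223949; d = 1/u = 0.817027
p_u = 0.155084, p_m = 0.666667, p_d = 0.178249
Discount per step: exp(-r*dt) = 0.997877
Stock lattice S(k, j) with j the centered position index:
  k=0: S(0,+0) = 26.3500
  k=1: S(1,-1) = 21.5287; S(1,+0) = 26.3500; S(1,+1) = 32.2511
  k=2: S(2,-2) = 17.5895; S(2,-1) = 21.5287; S(2,+0) = 26.3500; S(2,+1) = 32.2511; S(2,+2) = 39.4737
Terminal payoffs V(N, j) = max(S_T - K, 0):
  V(2,-2) = 0.000000; V(2,-1) = 0.000000; V(2,+0) = 0.000000; V(2,+1) = 3.191069; V(2,+2) = 10.413678
Backward induction: V(k, j) = exp(-r*dt) * [p_u * V(k+1, j+1) + p_m * V(k+1, j) + p_d * V(k+1, j-1)]
  V(1,-1) = exp(-r*dt) * [p_u*0.000000 + p_m*0.000000 + p_d*0.000000] = 0.000000
  V(1,+0) = exp(-r*dt) * [p_u*3.191069 + p_m*0.000000 + p_d*0.000000] = 0.493834
  V(1,+1) = exp(-r*dt) * [p_u*10.413678 + p_m*3.191069 + p_d*0.000000] = 3.734432
  V(0,+0) = exp(-r*dt) * [p_u*3.734432 + p_m*0.493834 + p_d*0.000000] = 0.906445


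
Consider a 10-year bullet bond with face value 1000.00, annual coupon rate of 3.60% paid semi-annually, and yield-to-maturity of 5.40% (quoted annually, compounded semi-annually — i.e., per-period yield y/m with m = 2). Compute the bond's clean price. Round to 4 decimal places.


Coupon per period c = face * coupon_rate / m = 18.000000
Periods per year m = 2; per-period yield y/m = 0.027000
Number of cashflows N = 20
Cashflows (t years, CF_t, discount factor 1/(1+y/m)^(m*t), PV):
  t = 0.5000: CF_t = 18.000000, DF = 0.973710, PV = 17.526777
  t = 1.0000: CF_t = 18.000000, DF = 0.948111, PV = 17.065995
  t = 1.5000: CF_t = 18.000000, DF = 0.923185, PV = 16.617327
  t = 2.0000: CF_t = 18.000000, DF = 0.898914, PV = 16.180455
  t = 2.5000: CF_t = 18.000000, DF = 0.875282, PV = 15.755068
  t = 3.0000: CF_t = 18.000000, DF = 0.852270, PV = 15.340865
  t = 3.5000: CF_t = 18.000000, DF = 0.829864, PV = 14.937551
  t = 4.0000: CF_t = 18.000000, DF = 0.808047, PV = 14.544840
  t = 4.5000: CF_t = 18.000000, DF = 0.786803, PV = 14.162454
  t = 5.0000: CF_t = 18.000000, DF = 0.766118, PV = 13.790121
  t = 5.5000: CF_t = 18.000000, DF = 0.745976, PV = 13.427576
  t = 6.0000: CF_t = 18.000000, DF = 0.726365, PV = 13.074563
  t = 6.5000: CF_t = 18.000000, DF = 0.707268, PV = 12.730831
  t = 7.0000: CF_t = 18.000000, DF = 0.688674, PV = 12.396135
  t = 7.5000: CF_t = 18.000000, DF = 0.670569, PV = 12.070238
  t = 8.0000: CF_t = 18.000000, DF = 0.652939, PV = 11.752910
  t = 8.5000: CF_t = 18.000000, DF = 0.635774, PV = 11.443924
  t = 9.0000: CF_t = 18.000000, DF = 0.619059, PV = 11.143061
  t = 9.5000: CF_t = 18.000000, DF = 0.602784, PV = 10.850108
  t = 10.0000: CF_t = 1018.000000, DF = 0.586937, PV = 597.501371
Price P = sum_t PV_t = 862.312171

Answer: Price = 862.3122


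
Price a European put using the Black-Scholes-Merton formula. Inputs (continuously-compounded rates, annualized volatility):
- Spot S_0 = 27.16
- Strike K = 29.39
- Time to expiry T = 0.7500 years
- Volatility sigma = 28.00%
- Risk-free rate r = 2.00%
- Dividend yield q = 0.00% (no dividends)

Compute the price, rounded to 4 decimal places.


Answer: Price = 3.6967

Derivation:
d1 = (ln(S/K) + (r - q + 0.5*sigma^2) * T) / (sigma * sqrt(T)) = -0.14231345
d2 = d1 - sigma * sqrt(T) = -0.38480056
exp(-rT) = 0.98511194; exp(-qT) = 1.00000000
P = K * exp(-rT) * N(-d2) - S_0 * exp(-qT) * N(-d1)
N(-d1) = 0.55658379; N(-d2) = 0.64980741
P = 29.3900 * 0.98511194 * 0.64980741 - 27.1600 * 1.00000000 * 0.55658379 = 3.6967


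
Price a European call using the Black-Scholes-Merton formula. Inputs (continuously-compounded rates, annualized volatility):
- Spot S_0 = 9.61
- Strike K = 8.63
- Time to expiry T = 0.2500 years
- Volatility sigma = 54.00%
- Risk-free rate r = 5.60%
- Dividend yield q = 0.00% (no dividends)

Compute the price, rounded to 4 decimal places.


Answer: Price = 1.6192

Derivation:
d1 = (ln(S/K) + (r - q + 0.5*sigma^2) * T) / (sigma * sqrt(T)) = 0.58522118
d2 = d1 - sigma * sqrt(T) = 0.31522118
exp(-rT) = 0.98609754; exp(-qT) = 1.00000000
C = S_0 * exp(-qT) * N(d1) - K * exp(-rT) * N(d2)
N(d1) = 0.72080050; N(d2) = 0.62370314
C = 9.6100 * 1.00000000 * 0.72080050 - 8.6300 * 0.98609754 * 0.62370314 = 1.6192


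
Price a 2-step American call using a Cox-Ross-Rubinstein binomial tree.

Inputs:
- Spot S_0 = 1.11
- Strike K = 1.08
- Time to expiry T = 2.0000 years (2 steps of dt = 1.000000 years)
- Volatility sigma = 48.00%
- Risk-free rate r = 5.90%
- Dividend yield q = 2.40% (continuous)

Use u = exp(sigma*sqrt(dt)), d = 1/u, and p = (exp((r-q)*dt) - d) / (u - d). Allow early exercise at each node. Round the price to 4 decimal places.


dt = T/N = 1.000000
u = exp(sigma*sqrt(dt)) = 1.616074; d = 1/u = 0.618783
p = (exp((r-q)*dt) - d) / (u - d) = 0.417969
Discount per step: exp(-r*dt) = 0.942707
Stock lattice S(k, i) with i counting down-moves:
  k=0: S(0,0) = 1.1100
  k=1: S(1,0) = 1.7938; S(1,1) = 0.6868
  k=2: S(2,0) = 2.8990; S(2,1) = 1.1100; S(2,2) = 0.4250
Terminal payoffs V(N, i) = max(S_T - K, 0):
  V(2,0) = 1.818983; V(2,1) = 0.030000; V(2,2) = 0.000000
Backward induction: V(k, i) = exp(-r*dt) * [p * V(k+1, i) + (1-p) * V(k+1, i+1)]; then take max(V_cont, immediate exercise) for American.
  V(1,0) = exp(-r*dt) * [p*1.818983 + (1-p)*0.030000] = 0.733180; exercise = 0.713843; V(1,0) = max -> 0.733180
  V(1,1) = exp(-r*dt) * [p*0.030000 + (1-p)*0.000000] = 0.011821; exercise = 0.000000; V(1,1) = max -> 0.011821
  V(0,0) = exp(-r*dt) * [p*0.733180 + (1-p)*0.011821] = 0.295375; exercise = 0.030000; V(0,0) = max -> 0.295375

Answer: Price = V(0,0) = 0.2954


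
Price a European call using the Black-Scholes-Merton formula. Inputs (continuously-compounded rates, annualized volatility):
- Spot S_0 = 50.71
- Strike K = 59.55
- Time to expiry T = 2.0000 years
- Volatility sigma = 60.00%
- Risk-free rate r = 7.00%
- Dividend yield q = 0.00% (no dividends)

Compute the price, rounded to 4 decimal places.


d1 = (ln(S/K) + (r - q + 0.5*sigma^2) * T) / (sigma * sqrt(T)) = 0.39987694
d2 = d1 - sigma * sqrt(T) = -0.44865120
exp(-rT) = 0.86935824; exp(-qT) = 1.00000000
C = S_0 * exp(-qT) * N(d1) - K * exp(-rT) * N(d2)
N(d1) = 0.65537642; N(d2) = 0.32684165
C = 50.7100 * 1.00000000 * 0.65537642 - 59.5500 * 0.86935824 * 0.32684165 = 16.3135

Answer: Price = 16.3135


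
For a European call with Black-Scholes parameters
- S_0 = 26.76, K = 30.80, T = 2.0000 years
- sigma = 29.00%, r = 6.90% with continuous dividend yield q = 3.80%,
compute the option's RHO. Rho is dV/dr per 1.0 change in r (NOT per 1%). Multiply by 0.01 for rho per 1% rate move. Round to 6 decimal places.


d1 = 0.0133949073; d2 = -0.3967270258
phi(d1) = 0.3989064922; exp(-qT) = 0.9268162066; exp(-rT) = 0.8710986917
N(d2) = 0.3457843843
Rho = K*T*exp(-rT)*N(d2) = 30.8000 * 2.0000 * 0.8710986917 * 0.3457843843 = 18.554679

Answer: Rho = 18.554679


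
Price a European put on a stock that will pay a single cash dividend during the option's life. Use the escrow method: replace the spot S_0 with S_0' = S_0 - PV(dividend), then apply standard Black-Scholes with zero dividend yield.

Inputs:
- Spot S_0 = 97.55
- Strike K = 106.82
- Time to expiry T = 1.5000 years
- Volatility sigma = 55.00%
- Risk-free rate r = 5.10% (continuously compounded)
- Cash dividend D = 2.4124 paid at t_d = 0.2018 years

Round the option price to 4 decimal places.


PV(D) = D * exp(-r * t_d) = 2.4124 * 0.98976098 = 2.38769939
S_0' = S_0 - PV(D) = 97.5500 - 2.38769939 = 95.16230061
d1 = (ln(S_0'/K) + (r + sigma^2/2)*T) / (sigma*sqrt(T)) = 0.27881679
d2 = d1 - sigma*sqrt(T) = -0.39479289
exp(-rT) = 0.92635291
N(-d1) = 0.39019272; N(-d2) = 0.65350213
P = K * exp(-rT) * N(-d2) - S_0' * N(-d1) = 106.8200 * 0.92635291 * 0.65350213 - 95.16230061 * 0.39019272 = 27.5344

Answer: Price = 27.5344


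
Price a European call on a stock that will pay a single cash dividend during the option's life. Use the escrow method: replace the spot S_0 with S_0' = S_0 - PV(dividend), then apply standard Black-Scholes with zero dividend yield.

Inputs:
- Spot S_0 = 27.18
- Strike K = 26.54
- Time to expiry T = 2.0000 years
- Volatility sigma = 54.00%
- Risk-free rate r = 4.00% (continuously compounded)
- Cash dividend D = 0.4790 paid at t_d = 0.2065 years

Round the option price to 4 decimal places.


Answer: Price = 8.7634

Derivation:
PV(D) = D * exp(-r * t_d) = 0.4790 * 0.99177402 = 0.47505976
S_0' = S_0 - PV(D) = 27.1800 - 0.47505976 = 26.70494024
d1 = (ln(S_0'/K) + (r + sigma^2/2)*T) / (sigma*sqrt(T)) = 0.49470702
d2 = d1 - sigma*sqrt(T) = -0.26896830
exp(-rT) = 0.92311635
N(d1) = 0.68959653; N(d2) = 0.39397704
C = S_0' * N(d1) - K * exp(-rT) * N(d2) = 26.70494024 * 0.68959653 - 26.5400 * 0.92311635 * 0.39397704 = 8.7634


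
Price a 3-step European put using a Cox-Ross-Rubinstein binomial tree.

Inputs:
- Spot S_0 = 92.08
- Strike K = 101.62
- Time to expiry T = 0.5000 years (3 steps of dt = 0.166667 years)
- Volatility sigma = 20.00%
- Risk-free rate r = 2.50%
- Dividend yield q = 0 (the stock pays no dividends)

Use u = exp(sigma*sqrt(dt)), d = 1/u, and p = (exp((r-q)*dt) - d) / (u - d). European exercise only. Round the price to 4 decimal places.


Answer: Price = V(0,0) = 10.3166

Derivation:
dt = T/N = 0.166667
u = exp(sigma*sqrt(dt)) = 1.085076; d = 1/u = 0.921595
p = (exp((r-q)*dt) - d) / (u - d) = 0.505139
Discount per step: exp(-r*dt) = 0.995842
Stock lattice S(k, i) with i counting down-moves:
  k=0: S(0,0) = 92.0800
  k=1: S(1,0) = 99.9138; S(1,1) = 84.8604
  k=2: S(2,0) = 108.4140; S(2,1) = 92.0800; S(2,2) = 78.2069
  k=3: S(3,0) = 117.6374; S(3,1) = 99.9138; S(3,2) = 84.8604; S(3,3) = 72.0751
Terminal payoffs V(N, i) = max(K - S_T, 0):
  V(3,0) = 0.000000; V(3,1) = 1.706239; V(3,2) = 16.759553; V(3,3) = 29.544889
Backward induction: V(k, i) = exp(-r*dt) * [p * V(k+1, i) + (1-p) * V(k+1, i+1)].
  V(2,0) = exp(-r*dt) * [p*0.000000 + (1-p)*1.706239] = 0.840840
  V(2,1) = exp(-r*dt) * [p*1.706239 + (1-p)*16.759553] = 9.117464
  V(2,2) = exp(-r*dt) * [p*16.759553 + (1-p)*29.544889] = 22.990520
  V(1,0) = exp(-r*dt) * [p*0.840840 + (1-p)*9.117464] = 4.916090
  V(1,1) = exp(-r*dt) * [p*9.117464 + (1-p)*22.990520] = 15.916238
  V(0,0) = exp(-r*dt) * [p*4.916090 + (1-p)*15.916238] = 10.316556


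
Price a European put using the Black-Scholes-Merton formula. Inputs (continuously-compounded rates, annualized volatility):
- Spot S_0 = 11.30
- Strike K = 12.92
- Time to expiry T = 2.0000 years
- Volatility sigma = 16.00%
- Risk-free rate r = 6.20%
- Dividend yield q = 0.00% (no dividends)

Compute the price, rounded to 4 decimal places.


d1 = (ln(S/K) + (r - q + 0.5*sigma^2) * T) / (sigma * sqrt(T)) = 0.06905882
d2 = d1 - sigma * sqrt(T) = -0.15721535
exp(-rT) = 0.88337984; exp(-qT) = 1.00000000
P = K * exp(-rT) * N(-d2) - S_0 * exp(-qT) * N(-d1)
N(-d1) = 0.47247140; N(-d2) = 0.56246243
P = 12.9200 * 0.88337984 * 0.56246243 - 11.3000 * 1.00000000 * 0.47247140 = 1.0806

Answer: Price = 1.0806


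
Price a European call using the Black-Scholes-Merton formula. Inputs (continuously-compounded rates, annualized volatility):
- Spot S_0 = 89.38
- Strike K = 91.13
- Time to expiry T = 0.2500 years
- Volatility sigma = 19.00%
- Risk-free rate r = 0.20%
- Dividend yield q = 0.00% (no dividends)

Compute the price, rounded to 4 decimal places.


Answer: Price = 2.6336

Derivation:
d1 = (ln(S/K) + (r - q + 0.5*sigma^2) * T) / (sigma * sqrt(T)) = -0.15134332
d2 = d1 - sigma * sqrt(T) = -0.24634332
exp(-rT) = 0.99950012; exp(-qT) = 1.00000000
C = S_0 * exp(-qT) * N(d1) - K * exp(-rT) * N(d2)
N(d1) = 0.43985245; N(d2) = 0.40270824
C = 89.3800 * 1.00000000 * 0.43985245 - 91.1300 * 0.99950012 * 0.40270824 = 2.6336


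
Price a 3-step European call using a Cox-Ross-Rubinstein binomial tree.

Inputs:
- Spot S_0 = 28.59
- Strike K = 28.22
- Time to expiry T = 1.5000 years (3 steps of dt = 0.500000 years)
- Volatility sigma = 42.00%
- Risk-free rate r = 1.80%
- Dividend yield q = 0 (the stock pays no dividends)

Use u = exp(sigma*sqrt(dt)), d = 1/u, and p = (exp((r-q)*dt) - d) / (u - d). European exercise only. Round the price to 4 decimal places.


Answer: Price = V(0,0) = 6.7272

Derivation:
dt = T/N = 0.500000
u = exp(sigma*sqrt(dt)) = 1.345795; d = 1/u = 0.743055
p = (exp((r-q)*dt) - d) / (u - d) = 0.441294
Discount per step: exp(-r*dt) = 0.991040
Stock lattice S(k, i) with i counting down-moves:
  k=0: S(0,0) = 28.5900
  k=1: S(1,0) = 38.4763; S(1,1) = 21.2440
  k=2: S(2,0) = 51.7812; S(2,1) = 28.5900; S(2,2) = 15.7854
  k=3: S(3,0) = 69.6868; S(3,1) = 38.4763; S(3,2) = 21.2440; S(3,3) = 11.7294
Terminal payoffs V(N, i) = max(S_T - K, 0):
  V(3,0) = 41.466844; V(3,1) = 10.256276; V(3,2) = 0.000000; V(3,3) = 0.000000
Backward induction: V(k, i) = exp(-r*dt) * [p * V(k+1, i) + (1-p) * V(k+1, i+1)].
  V(2,0) = exp(-r*dt) * [p*41.466844 + (1-p)*10.256276] = 23.814017
  V(2,1) = exp(-r*dt) * [p*10.256276 + (1-p)*0.000000] = 4.485481
  V(2,2) = exp(-r*dt) * [p*0.000000 + (1-p)*0.000000] = 0.000000
  V(1,0) = exp(-r*dt) * [p*23.814017 + (1-p)*4.485481] = 12.898437
  V(1,1) = exp(-r*dt) * [p*4.485481 + (1-p)*0.000000] = 1.961681
  V(0,0) = exp(-r*dt) * [p*12.898437 + (1-p)*1.961681] = 6.727187


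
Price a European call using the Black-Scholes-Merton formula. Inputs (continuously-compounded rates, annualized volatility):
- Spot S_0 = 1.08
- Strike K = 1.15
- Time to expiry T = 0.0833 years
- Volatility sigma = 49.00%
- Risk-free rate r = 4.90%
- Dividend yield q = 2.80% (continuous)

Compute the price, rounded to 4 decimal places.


Answer: Price = 0.0345

Derivation:
d1 = (ln(S/K) + (r - q + 0.5*sigma^2) * T) / (sigma * sqrt(T)) = -0.36098519
d2 = d1 - sigma * sqrt(T) = -0.50240771
exp(-rT) = 0.99592662; exp(-qT) = 0.99767032
C = S_0 * exp(-qT) * N(d1) - K * exp(-rT) * N(d2)
N(d1) = 0.35905526; N(d2) = 0.30769038
C = 1.0800 * 0.99767032 * 0.35905526 - 1.1500 * 0.99592662 * 0.30769038 = 0.0345


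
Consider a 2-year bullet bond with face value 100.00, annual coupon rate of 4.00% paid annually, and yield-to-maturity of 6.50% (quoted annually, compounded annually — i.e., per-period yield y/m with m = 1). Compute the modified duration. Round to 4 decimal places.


Answer: Modified duration = 1.8410

Derivation:
Coupon per period c = face * coupon_rate / m = 4.000000
Periods per year m = 1; per-period yield y/m = 0.065000
Number of cashflows N = 2
Cashflows (t years, CF_t, discount factor 1/(1+y/m)^(m*t), PV):
  t = 1.0000: CF_t = 4.000000, DF = 0.938967, PV = 3.755869
  t = 2.0000: CF_t = 104.000000, DF = 0.881659, PV = 91.692565
Price P = sum_t PV_t = 95.448434
First compute Macaulay numerator sum_t t * PV_t:
  t * PV_t at t = 1.0000: 3.755869
  t * PV_t at t = 2.0000: 183.385131
Macaulay duration D = 187.140999 / 95.448434 = 1.960650
Modified duration = D / (1 + y/m) = 1.960650 / (1 + 0.065000) = 1.840986


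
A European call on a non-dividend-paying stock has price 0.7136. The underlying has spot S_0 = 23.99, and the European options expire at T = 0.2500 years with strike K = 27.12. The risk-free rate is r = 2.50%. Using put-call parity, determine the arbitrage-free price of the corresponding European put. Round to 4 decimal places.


Answer: Put price = 3.6746

Derivation:
Put-call parity: C - P = S_0 * exp(-qT) - K * exp(-rT).
S_0 * exp(-qT) = 23.9900 * 1.00000000 = 23.99000000
K * exp(-rT) = 27.1200 * 0.99376949 = 26.95102859
P = C - S*exp(-qT) + K*exp(-rT)
P = 0.7136 - 23.99000000 + 26.95102859 = 3.6746


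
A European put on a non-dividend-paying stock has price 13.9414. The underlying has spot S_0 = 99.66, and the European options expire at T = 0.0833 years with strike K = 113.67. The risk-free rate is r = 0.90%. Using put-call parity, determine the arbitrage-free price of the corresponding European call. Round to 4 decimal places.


Put-call parity: C - P = S_0 * exp(-qT) - K * exp(-rT).
S_0 * exp(-qT) = 99.6600 * 1.00000000 = 99.66000000
K * exp(-rT) = 113.6700 * 0.99925058 = 113.58481354
C = P + S*exp(-qT) - K*exp(-rT)
C = 13.9414 + 99.66000000 - 113.58481354 = 0.0166

Answer: Call price = 0.0166


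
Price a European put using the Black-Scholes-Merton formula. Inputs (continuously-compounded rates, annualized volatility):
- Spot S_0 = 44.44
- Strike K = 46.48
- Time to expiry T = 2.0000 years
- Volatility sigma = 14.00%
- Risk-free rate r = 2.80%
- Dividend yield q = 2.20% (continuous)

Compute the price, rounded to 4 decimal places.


d1 = (ln(S/K) + (r - q + 0.5*sigma^2) * T) / (sigma * sqrt(T)) = -0.06708498
d2 = d1 - sigma * sqrt(T) = -0.26507488
exp(-rT) = 0.94553914; exp(-qT) = 0.95695396
P = K * exp(-rT) * N(-d2) - S_0 * exp(-qT) * N(-d1)
N(-d1) = 0.52674297; N(-d2) = 0.60452411
P = 46.4800 * 0.94553914 * 0.60452411 - 44.4400 * 0.95695396 * 0.52674297 = 4.1672

Answer: Price = 4.1672


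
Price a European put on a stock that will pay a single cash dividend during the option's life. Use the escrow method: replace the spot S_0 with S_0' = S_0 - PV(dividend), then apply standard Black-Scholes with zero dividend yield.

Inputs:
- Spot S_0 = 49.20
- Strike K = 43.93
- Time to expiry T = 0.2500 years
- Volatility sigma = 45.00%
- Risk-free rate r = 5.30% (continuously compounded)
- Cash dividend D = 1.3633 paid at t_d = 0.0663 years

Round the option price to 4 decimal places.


PV(D) = D * exp(-r * t_d) = 1.3633 * 0.99649227 = 1.35851791
S_0' = S_0 - PV(D) = 49.2000 - 1.35851791 = 47.84148209
d1 = (ln(S_0'/K) + (r + sigma^2/2)*T) / (sigma*sqrt(T)) = 0.55048058
d2 = d1 - sigma*sqrt(T) = 0.32548058
exp(-rT) = 0.98683739
N(-d1) = 0.29099490; N(-d2) = 0.37240869
P = K * exp(-rT) * N(-d2) - S_0' * N(-d1) = 43.9300 * 0.98683739 * 0.37240869 - 47.84148209 * 0.29099490 = 2.2229

Answer: Price = 2.2229


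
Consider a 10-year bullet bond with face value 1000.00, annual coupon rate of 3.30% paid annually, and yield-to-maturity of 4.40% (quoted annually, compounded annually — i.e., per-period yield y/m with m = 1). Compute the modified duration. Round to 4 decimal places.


Coupon per period c = face * coupon_rate / m = 33.000000
Periods per year m = 1; per-period yield y/m = 0.044000
Number of cashflows N = 10
Cashflows (t years, CF_t, discount factor 1/(1+y/m)^(m*t), PV):
  t = 1.0000: CF_t = 33.000000, DF = 0.957854, PV = 31.609195
  t = 2.0000: CF_t = 33.000000, DF = 0.917485, PV = 30.277007
  t = 3.0000: CF_t = 33.000000, DF = 0.878817, PV = 29.000965
  t = 4.0000: CF_t = 33.000000, DF = 0.841779, PV = 27.778702
  t = 5.0000: CF_t = 33.000000, DF = 0.806302, PV = 26.607952
  t = 6.0000: CF_t = 33.000000, DF = 0.772320, PV = 25.486544
  t = 7.0000: CF_t = 33.000000, DF = 0.739770, PV = 24.412398
  t = 8.0000: CF_t = 33.000000, DF = 0.708592, PV = 23.383523
  t = 9.0000: CF_t = 33.000000, DF = 0.678728, PV = 22.398011
  t = 10.0000: CF_t = 1033.000000, DF = 0.650122, PV = 671.576259
Price P = sum_t PV_t = 912.530556
First compute Macaulay numerator sum_t t * PV_t:
  t * PV_t at t = 1.0000: 31.609195
  t * PV_t at t = 2.0000: 60.554014
  t * PV_t at t = 3.0000: 87.002894
  t * PV_t at t = 4.0000: 111.114807
  t * PV_t at t = 5.0000: 133.039759
  t * PV_t at t = 6.0000: 152.919264
  t * PV_t at t = 7.0000: 170.886789
  t * PV_t at t = 8.0000: 187.068187
  t * PV_t at t = 9.0000: 201.582098
  t * PV_t at t = 10.0000: 6715.762589
Macaulay duration D = 7851.539597 / 912.530556 = 8.604139
Modified duration = D / (1 + y/m) = 8.604139 / (1 + 0.044000) = 8.241512

Answer: Modified duration = 8.2415


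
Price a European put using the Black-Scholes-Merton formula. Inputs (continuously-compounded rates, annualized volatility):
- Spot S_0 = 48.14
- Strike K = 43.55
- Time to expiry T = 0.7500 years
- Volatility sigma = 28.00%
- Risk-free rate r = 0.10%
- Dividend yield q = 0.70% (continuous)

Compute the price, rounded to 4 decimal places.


d1 = (ln(S/K) + (r - q + 0.5*sigma^2) * T) / (sigma * sqrt(T)) = 0.51591908
d2 = d1 - sigma * sqrt(T) = 0.27343197
exp(-rT) = 0.99925028; exp(-qT) = 0.99476376
P = K * exp(-rT) * N(-d2) - S_0 * exp(-qT) * N(-d1)
N(-d1) = 0.30295546; N(-d2) = 0.39226059
P = 43.5500 * 0.99925028 * 0.39226059 - 48.1400 * 0.99476376 * 0.30295546 = 2.5622

Answer: Price = 2.5622


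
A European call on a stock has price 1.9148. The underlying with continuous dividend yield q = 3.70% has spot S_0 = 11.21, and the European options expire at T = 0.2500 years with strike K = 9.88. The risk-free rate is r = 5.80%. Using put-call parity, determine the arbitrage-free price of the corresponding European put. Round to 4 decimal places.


Put-call parity: C - P = S_0 * exp(-qT) - K * exp(-rT).
S_0 * exp(-qT) = 11.2100 * 0.99079265 = 11.10678560
K * exp(-rT) = 9.8800 * 0.98560462 = 9.73777363
P = C - S*exp(-qT) + K*exp(-rT)
P = 1.9148 - 11.10678560 + 9.73777363 = 0.5458

Answer: Put price = 0.5458


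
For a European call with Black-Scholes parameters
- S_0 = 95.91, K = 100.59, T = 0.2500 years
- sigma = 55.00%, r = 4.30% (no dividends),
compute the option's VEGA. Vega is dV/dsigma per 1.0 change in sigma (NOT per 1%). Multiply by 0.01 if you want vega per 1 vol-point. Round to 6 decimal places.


d1 = 0.0033451003; d2 = -0.2716548997
phi(d1) = 0.3989400484; exp(-qT) = 1.0000000000; exp(-rT) = 0.9893075748
Vega = S * exp(-qT) * phi(d1) * sqrt(T) = 95.9100 * 1.0000000000 * 0.3989400484 * 0.5000000000 = 19.131170

Answer: Vega = 19.131170


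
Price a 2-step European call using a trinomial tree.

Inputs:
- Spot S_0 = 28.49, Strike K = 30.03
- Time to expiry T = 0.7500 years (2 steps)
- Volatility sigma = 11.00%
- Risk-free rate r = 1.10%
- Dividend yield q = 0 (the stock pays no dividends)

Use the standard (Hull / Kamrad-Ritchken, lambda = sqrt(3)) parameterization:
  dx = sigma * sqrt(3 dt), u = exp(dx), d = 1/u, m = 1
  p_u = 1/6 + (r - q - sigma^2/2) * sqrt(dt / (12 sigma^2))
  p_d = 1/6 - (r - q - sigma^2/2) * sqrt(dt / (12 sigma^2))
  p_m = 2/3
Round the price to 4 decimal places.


dt = T/N = 0.375000; dx = sigma*sqrt(3*dt) = 0.116673
u = exp(dx) = 1.123751; d = 1/u = 0.889876
p_u = 0.174622, p_m = 0.666667, p_d = 0.158712
Discount per step: exp(-r*dt) = 0.995883
Stock lattice S(k, j) with j the centered position index:
  k=0: S(0,+0) = 28.4900
  k=1: S(1,-1) = 25.3526; S(1,+0) = 28.4900; S(1,+1) = 32.0157
  k=2: S(2,-2) = 22.5607; S(2,-1) = 25.3526; S(2,+0) = 28.4900; S(2,+1) = 32.0157; S(2,+2) = 35.9777
Terminal payoffs V(N, j) = max(S_T - K, 0):
  V(2,-2) = 0.000000; V(2,-1) = 0.000000; V(2,+0) = 0.000000; V(2,+1) = 1.985680; V(2,+2) = 5.947667
Backward induction: V(k, j) = exp(-r*dt) * [p_u * V(k+1, j+1) + p_m * V(k+1, j) + p_d * V(k+1, j-1)]
  V(1,-1) = exp(-r*dt) * [p_u*0.000000 + p_m*0.000000 + p_d*0.000000] = 0.000000
  V(1,+0) = exp(-r*dt) * [p_u*1.985680 + p_m*0.000000 + p_d*0.000000] = 0.345315
  V(1,+1) = exp(-r*dt) * [p_u*5.947667 + p_m*1.985680 + p_d*0.000000] = 2.352653
  V(0,+0) = exp(-r*dt) * [p_u*2.352653 + p_m*0.345315 + p_d*0.000000] = 0.638395

Answer: Price = V(0,0) = 0.6384


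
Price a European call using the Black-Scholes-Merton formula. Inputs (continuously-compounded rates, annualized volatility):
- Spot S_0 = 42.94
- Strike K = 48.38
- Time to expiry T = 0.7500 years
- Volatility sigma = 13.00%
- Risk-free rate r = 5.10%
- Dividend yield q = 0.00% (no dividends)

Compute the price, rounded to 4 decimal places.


Answer: Price = 0.6949

Derivation:
d1 = (ln(S/K) + (r - q + 0.5*sigma^2) * T) / (sigma * sqrt(T)) = -0.66346617
d2 = d1 - sigma * sqrt(T) = -0.77604947
exp(-rT) = 0.96247229; exp(-qT) = 1.00000000
C = S_0 * exp(-qT) * N(d1) - K * exp(-rT) * N(d2)
N(d1) = 0.25351602; N(d2) = 0.21885989
C = 42.9400 * 1.00000000 * 0.25351602 - 48.3800 * 0.96247229 * 0.21885989 = 0.6949


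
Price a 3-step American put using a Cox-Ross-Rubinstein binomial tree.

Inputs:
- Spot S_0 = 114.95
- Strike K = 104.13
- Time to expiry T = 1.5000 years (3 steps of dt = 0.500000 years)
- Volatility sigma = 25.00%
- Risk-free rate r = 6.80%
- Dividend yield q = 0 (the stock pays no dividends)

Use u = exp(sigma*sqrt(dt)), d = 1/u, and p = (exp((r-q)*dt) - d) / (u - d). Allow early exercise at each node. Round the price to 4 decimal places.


dt = T/N = 0.500000
u = exp(sigma*sqrt(dt)) = 1.193365; d = 1/u = 0.837967
p = (exp((r-q)*dt) - d) / (u - d) = 0.553233
Discount per step: exp(-r*dt) = 0.966572
Stock lattice S(k, i) with i counting down-moves:
  k=0: S(0,0) = 114.9500
  k=1: S(1,0) = 137.1773; S(1,1) = 96.3243
  k=2: S(2,0) = 163.7025; S(2,1) = 114.9500; S(2,2) = 80.7166
  k=3: S(3,0) = 195.3567; S(3,1) = 137.1773; S(3,2) = 96.3243; S(3,3) = 67.6378
Terminal payoffs V(N, i) = max(K - S_T, 0):
  V(3,0) = 0.000000; V(3,1) = 0.000000; V(3,2) = 7.805707; V(3,3) = 36.492189
Backward induction: V(k, i) = exp(-r*dt) * [p * V(k+1, i) + (1-p) * V(k+1, i+1)]; then take max(V_cont, immediate exercise) for American.
  V(2,0) = exp(-r*dt) * [p*0.000000 + (1-p)*0.000000] = 0.000000; exercise = 0.000000; V(2,0) = max -> 0.000000
  V(2,1) = exp(-r*dt) * [p*0.000000 + (1-p)*7.805707] = 3.370756; exercise = 0.000000; V(2,1) = max -> 3.370756
  V(2,2) = exp(-r*dt) * [p*7.805707 + (1-p)*36.492189] = 19.932523; exercise = 23.413432; V(2,2) = max -> 23.413432
  V(1,0) = exp(-r*dt) * [p*0.000000 + (1-p)*3.370756] = 1.455601; exercise = 0.000000; V(1,0) = max -> 1.455601
  V(1,1) = exp(-r*dt) * [p*3.370756 + (1-p)*23.413432] = 11.913151; exercise = 7.805707; V(1,1) = max -> 11.913151
  V(0,0) = exp(-r*dt) * [p*1.455601 + (1-p)*11.913151] = 5.922850; exercise = 0.000000; V(0,0) = max -> 5.922850

Answer: Price = V(0,0) = 5.9229


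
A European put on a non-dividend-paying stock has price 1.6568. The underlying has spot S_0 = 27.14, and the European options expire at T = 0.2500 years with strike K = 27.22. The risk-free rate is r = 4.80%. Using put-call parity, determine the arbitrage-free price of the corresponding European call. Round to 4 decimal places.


Answer: Call price = 1.9015

Derivation:
Put-call parity: C - P = S_0 * exp(-qT) - K * exp(-rT).
S_0 * exp(-qT) = 27.1400 * 1.00000000 = 27.14000000
K * exp(-rT) = 27.2200 * 0.98807171 = 26.89531202
C = P + S*exp(-qT) - K*exp(-rT)
C = 1.6568 + 27.14000000 - 26.89531202 = 1.9015


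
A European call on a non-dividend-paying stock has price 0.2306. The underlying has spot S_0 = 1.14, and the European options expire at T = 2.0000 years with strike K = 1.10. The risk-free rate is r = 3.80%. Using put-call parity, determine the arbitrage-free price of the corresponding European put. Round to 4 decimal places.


Answer: Put price = 0.1101

Derivation:
Put-call parity: C - P = S_0 * exp(-qT) - K * exp(-rT).
S_0 * exp(-qT) = 1.1400 * 1.00000000 = 1.14000000
K * exp(-rT) = 1.1000 * 0.92681621 = 1.01949783
P = C - S*exp(-qT) + K*exp(-rT)
P = 0.2306 - 1.14000000 + 1.01949783 = 0.1101


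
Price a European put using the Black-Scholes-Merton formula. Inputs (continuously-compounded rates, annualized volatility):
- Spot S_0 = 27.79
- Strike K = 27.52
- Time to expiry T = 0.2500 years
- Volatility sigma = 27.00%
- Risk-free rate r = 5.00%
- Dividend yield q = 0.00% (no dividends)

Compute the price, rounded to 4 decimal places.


Answer: Price = 1.1932

Derivation:
d1 = (ln(S/K) + (r - q + 0.5*sigma^2) * T) / (sigma * sqrt(T)) = 0.23241282
d2 = d1 - sigma * sqrt(T) = 0.09741282
exp(-rT) = 0.98757780; exp(-qT) = 1.00000000
P = K * exp(-rT) * N(-d2) - S_0 * exp(-qT) * N(-d1)
N(-d1) = 0.40810870; N(-d2) = 0.46119928
P = 27.5200 * 0.98757780 * 0.46119928 - 27.7900 * 1.00000000 * 0.40810870 = 1.1932


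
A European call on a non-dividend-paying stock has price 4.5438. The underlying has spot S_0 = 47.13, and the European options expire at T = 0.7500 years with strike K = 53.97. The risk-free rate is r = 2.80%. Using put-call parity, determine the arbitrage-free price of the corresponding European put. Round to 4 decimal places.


Answer: Put price = 10.2622

Derivation:
Put-call parity: C - P = S_0 * exp(-qT) - K * exp(-rT).
S_0 * exp(-qT) = 47.1300 * 1.00000000 = 47.13000000
K * exp(-rT) = 53.9700 * 0.97921896 = 52.84844752
P = C - S*exp(-qT) + K*exp(-rT)
P = 4.5438 - 47.13000000 + 52.84844752 = 10.2622


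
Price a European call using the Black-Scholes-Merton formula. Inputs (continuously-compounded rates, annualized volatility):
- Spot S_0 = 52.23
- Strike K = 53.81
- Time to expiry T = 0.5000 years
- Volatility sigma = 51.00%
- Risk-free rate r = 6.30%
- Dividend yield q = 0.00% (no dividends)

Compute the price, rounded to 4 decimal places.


d1 = (ln(S/K) + (r - q + 0.5*sigma^2) * T) / (sigma * sqrt(T)) = 0.18501995
d2 = d1 - sigma * sqrt(T) = -0.17560451
exp(-rT) = 0.96899096; exp(-qT) = 1.00000000
C = S_0 * exp(-qT) * N(d1) - K * exp(-rT) * N(d2)
N(d1) = 0.57339331; N(d2) = 0.43030233
C = 52.2300 * 1.00000000 * 0.57339331 - 53.8100 * 0.96899096 * 0.43030233 = 7.5118

Answer: Price = 7.5118


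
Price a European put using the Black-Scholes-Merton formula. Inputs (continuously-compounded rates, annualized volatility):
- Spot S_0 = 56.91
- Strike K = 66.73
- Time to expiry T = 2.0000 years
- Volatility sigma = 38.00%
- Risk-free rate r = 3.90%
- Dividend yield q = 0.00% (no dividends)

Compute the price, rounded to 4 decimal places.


d1 = (ln(S/K) + (r - q + 0.5*sigma^2) * T) / (sigma * sqrt(T)) = 0.11763362
d2 = d1 - sigma * sqrt(T) = -0.41976753
exp(-rT) = 0.92496443; exp(-qT) = 1.00000000
P = K * exp(-rT) * N(-d2) - S_0 * exp(-qT) * N(-d1)
N(-d1) = 0.45317898; N(-d2) = 0.66267236
P = 66.7300 * 0.92496443 * 0.66267236 - 56.9100 * 1.00000000 * 0.45317898 = 15.1116

Answer: Price = 15.1116


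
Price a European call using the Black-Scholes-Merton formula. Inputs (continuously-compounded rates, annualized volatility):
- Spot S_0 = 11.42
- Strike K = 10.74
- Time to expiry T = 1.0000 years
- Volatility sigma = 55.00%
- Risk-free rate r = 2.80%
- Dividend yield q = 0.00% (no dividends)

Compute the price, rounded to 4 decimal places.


d1 = (ln(S/K) + (r - q + 0.5*sigma^2) * T) / (sigma * sqrt(T)) = 0.43752930
d2 = d1 - sigma * sqrt(T) = -0.11247070
exp(-rT) = 0.97238837; exp(-qT) = 1.00000000
C = S_0 * exp(-qT) * N(d1) - K * exp(-rT) * N(d2)
N(d1) = 0.66913623; N(d2) = 0.45522510
C = 11.4200 * 1.00000000 * 0.66913623 - 10.7400 * 0.97238837 * 0.45522510 = 2.8874

Answer: Price = 2.8874


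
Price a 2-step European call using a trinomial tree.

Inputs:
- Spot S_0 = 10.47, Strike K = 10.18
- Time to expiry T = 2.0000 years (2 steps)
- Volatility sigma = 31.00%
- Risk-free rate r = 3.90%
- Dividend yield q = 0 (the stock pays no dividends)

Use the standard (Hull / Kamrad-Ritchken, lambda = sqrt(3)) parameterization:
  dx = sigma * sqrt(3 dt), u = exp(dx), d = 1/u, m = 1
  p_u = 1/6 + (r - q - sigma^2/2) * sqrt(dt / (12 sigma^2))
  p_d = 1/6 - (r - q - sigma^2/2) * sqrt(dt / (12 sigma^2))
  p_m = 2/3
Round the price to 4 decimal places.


Answer: Price = V(0,0) = 2.1169

Derivation:
dt = T/N = 1.000000; dx = sigma*sqrt(3*dt) = 0.536936
u = exp(dx) = 1.710757; d = 1/u = 0.584537
p_u = 0.158239, p_m = 0.666667, p_d = 0.175094
Discount per step: exp(-r*dt) = 0.961751
Stock lattice S(k, j) with j the centered position index:
  k=0: S(0,+0) = 10.4700
  k=1: S(1,-1) = 6.1201; S(1,+0) = 10.4700; S(1,+1) = 17.9116
  k=2: S(2,-2) = 3.5774; S(2,-1) = 6.1201; S(2,+0) = 10.4700; S(2,+1) = 17.9116; S(2,+2) = 30.6424
Terminal payoffs V(N, j) = max(S_T - K, 0):
  V(2,-2) = 0.000000; V(2,-1) = 0.000000; V(2,+0) = 0.290000; V(2,+1) = 7.731622; V(2,+2) = 20.462426
Backward induction: V(k, j) = exp(-r*dt) * [p_u * V(k+1, j+1) + p_m * V(k+1, j) + p_d * V(k+1, j-1)]
  V(1,-1) = exp(-r*dt) * [p_u*0.290000 + p_m*0.000000 + p_d*0.000000] = 0.044134
  V(1,+0) = exp(-r*dt) * [p_u*7.731622 + p_m*0.290000 + p_d*0.000000] = 1.362588
  V(1,+1) = exp(-r*dt) * [p_u*20.462426 + p_m*7.731622 + p_d*0.290000] = 8.120206
  V(0,+0) = exp(-r*dt) * [p_u*8.120206 + p_m*1.362588 + p_d*0.044134] = 2.116866


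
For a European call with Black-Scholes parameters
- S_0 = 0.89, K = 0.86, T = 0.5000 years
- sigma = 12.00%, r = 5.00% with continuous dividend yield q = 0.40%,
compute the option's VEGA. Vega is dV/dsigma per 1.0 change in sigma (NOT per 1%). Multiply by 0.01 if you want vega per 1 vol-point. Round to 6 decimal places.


Answer: Vega = 0.193687

Derivation:
d1 = 0.7175846126; d2 = 0.6327317989
phi(d1) = 0.3083862043; exp(-qT) = 0.9980019987; exp(-rT) = 0.9753099120
Vega = S * exp(-qT) * phi(d1) * sqrt(T) = 0.8900 * 0.9980019987 * 0.3083862043 * 0.7071067812 = 0.193687


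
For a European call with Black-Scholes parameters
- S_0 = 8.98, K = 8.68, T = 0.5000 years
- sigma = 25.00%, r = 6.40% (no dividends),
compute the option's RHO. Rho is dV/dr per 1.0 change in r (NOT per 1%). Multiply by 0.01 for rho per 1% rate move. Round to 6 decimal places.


d1 = 0.4616182778; d2 = 0.2848415825
phi(d1) = 0.3586227601; exp(-qT) = 1.0000000000; exp(-rT) = 0.9685065821
N(d2) = 0.6121172435
Rho = K*T*exp(-rT)*N(d2) = 8.6800 * 0.5000 * 0.9685065821 * 0.6121172435 = 2.572924

Answer: Rho = 2.572924


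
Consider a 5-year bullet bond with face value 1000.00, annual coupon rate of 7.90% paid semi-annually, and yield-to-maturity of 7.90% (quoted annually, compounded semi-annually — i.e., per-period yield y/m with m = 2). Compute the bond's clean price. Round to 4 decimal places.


Coupon per period c = face * coupon_rate / m = 39.500000
Periods per year m = 2; per-period yield y/m = 0.039500
Number of cashflows N = 10
Cashflows (t years, CF_t, discount factor 1/(1+y/m)^(m*t), PV):
  t = 0.5000: CF_t = 39.500000, DF = 0.962001, PV = 37.999038
  t = 1.0000: CF_t = 39.500000, DF = 0.925446, PV = 36.555111
  t = 1.5000: CF_t = 39.500000, DF = 0.890280, PV = 35.166052
  t = 2.0000: CF_t = 39.500000, DF = 0.856450, PV = 33.829776
  t = 2.5000: CF_t = 39.500000, DF = 0.823906, PV = 32.544277
  t = 3.0000: CF_t = 39.500000, DF = 0.792598, PV = 31.307626
  t = 3.5000: CF_t = 39.500000, DF = 0.762480, PV = 30.117966
  t = 4.0000: CF_t = 39.500000, DF = 0.733507, PV = 28.973512
  t = 4.5000: CF_t = 39.500000, DF = 0.705634, PV = 27.872547
  t = 5.0000: CF_t = 1039.500000, DF = 0.678821, PV = 705.634095
Price P = sum_t PV_t = 1000.000000

Answer: Price = 1000.0000


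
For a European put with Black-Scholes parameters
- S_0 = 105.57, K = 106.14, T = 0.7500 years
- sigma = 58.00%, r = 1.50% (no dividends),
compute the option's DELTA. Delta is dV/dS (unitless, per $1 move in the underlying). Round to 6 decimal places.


Answer: Delta = -0.396343

Derivation:
d1 = 0.2628243014; d2 = -0.2394704328
phi(d1) = 0.3853987217; exp(-qT) = 1.0000000000; exp(-rT) = 0.9888130446
N(-d1) = 0.3963430020
Delta = -exp(-qT) * N(-d1) = -1.0000000000 * 0.3963430020 = -0.396343


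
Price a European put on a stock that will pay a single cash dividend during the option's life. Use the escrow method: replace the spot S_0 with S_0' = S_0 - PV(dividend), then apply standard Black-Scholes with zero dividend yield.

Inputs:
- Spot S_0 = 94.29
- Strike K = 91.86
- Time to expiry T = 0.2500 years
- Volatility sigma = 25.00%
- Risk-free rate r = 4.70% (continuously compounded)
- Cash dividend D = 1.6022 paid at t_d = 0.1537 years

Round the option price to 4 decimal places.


Answer: Price = 3.6792

Derivation:
PV(D) = D * exp(-r * t_d) = 1.6022 * 0.99280213 = 1.59066757
S_0' = S_0 - PV(D) = 94.2900 - 1.59066757 = 92.69933243
d1 = (ln(S_0'/K) + (r + sigma^2/2)*T) / (sigma*sqrt(T)) = 0.22926474
d2 = d1 - sigma*sqrt(T) = 0.10426474
exp(-rT) = 0.98831876
N(-d1) = 0.40933158; N(-d2) = 0.45847963
P = K * exp(-rT) * N(-d2) - S_0' * N(-d1) = 91.8600 * 0.98831876 * 0.45847963 - 92.69933243 * 0.40933158 = 3.6792


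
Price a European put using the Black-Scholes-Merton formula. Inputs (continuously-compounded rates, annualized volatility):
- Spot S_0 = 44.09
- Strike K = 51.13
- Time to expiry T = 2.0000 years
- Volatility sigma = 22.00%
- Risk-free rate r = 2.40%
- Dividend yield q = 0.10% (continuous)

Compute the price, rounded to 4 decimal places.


Answer: Price = 8.4014

Derivation:
d1 = (ln(S/K) + (r - q + 0.5*sigma^2) * T) / (sigma * sqrt(T)) = -0.17272179
d2 = d1 - sigma * sqrt(T) = -0.48384877
exp(-rT) = 0.95313379; exp(-qT) = 0.99800200
P = K * exp(-rT) * N(-d2) - S_0 * exp(-qT) * N(-d1)
N(-d1) = 0.56856494; N(-d2) = 0.68575340
P = 51.1300 * 0.95313379 * 0.68575340 - 44.0900 * 0.99800200 * 0.56856494 = 8.4014


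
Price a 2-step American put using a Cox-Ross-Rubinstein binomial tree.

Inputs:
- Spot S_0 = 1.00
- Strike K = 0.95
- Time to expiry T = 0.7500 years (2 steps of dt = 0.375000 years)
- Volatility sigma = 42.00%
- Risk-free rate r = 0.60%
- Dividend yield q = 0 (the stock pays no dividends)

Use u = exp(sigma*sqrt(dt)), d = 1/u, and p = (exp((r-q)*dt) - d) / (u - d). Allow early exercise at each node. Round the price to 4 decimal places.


dt = T/N = 0.375000
u = exp(sigma*sqrt(dt)) = 1.293299; d = 1/u = 0.773216
p = (exp((r-q)*dt) - d) / (u - d) = 0.440384
Discount per step: exp(-r*dt) = 0.997753
Stock lattice S(k, i) with i counting down-moves:
  k=0: S(0,0) = 1.0000
  k=1: S(1,0) = 1.2933; S(1,1) = 0.7732
  k=2: S(2,0) = 1.6726; S(2,1) = 1.0000; S(2,2) = 0.5979
Terminal payoffs V(N, i) = max(K - S_T, 0):
  V(2,0) = 0.000000; V(2,1) = 0.000000; V(2,2) = 0.352137
Backward induction: V(k, i) = exp(-r*dt) * [p * V(k+1, i) + (1-p) * V(k+1, i+1)]; then take max(V_cont, immediate exercise) for American.
  V(1,0) = exp(-r*dt) * [p*0.000000 + (1-p)*0.000000] = 0.000000; exercise = 0.000000; V(1,0) = max -> 0.000000
  V(1,1) = exp(-r*dt) * [p*0.000000 + (1-p)*0.352137] = 0.196618; exercise = 0.176784; V(1,1) = max -> 0.196618
  V(0,0) = exp(-r*dt) * [p*0.000000 + (1-p)*0.196618] = 0.109783; exercise = 0.000000; V(0,0) = max -> 0.109783

Answer: Price = V(0,0) = 0.1098


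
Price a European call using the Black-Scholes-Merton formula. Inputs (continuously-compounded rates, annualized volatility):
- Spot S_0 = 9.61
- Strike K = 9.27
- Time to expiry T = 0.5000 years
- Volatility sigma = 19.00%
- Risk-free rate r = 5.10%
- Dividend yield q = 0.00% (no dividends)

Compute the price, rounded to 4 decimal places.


d1 = (ln(S/K) + (r - q + 0.5*sigma^2) * T) / (sigma * sqrt(T)) = 0.52508889
d2 = d1 - sigma * sqrt(T) = 0.39073860
exp(-rT) = 0.97482238; exp(-qT) = 1.00000000
C = S_0 * exp(-qT) * N(d1) - K * exp(-rT) * N(d2)
N(d1) = 0.70023930; N(d2) = 0.65200477
C = 9.6100 * 1.00000000 * 0.70023930 - 9.2700 * 0.97482238 * 0.65200477 = 0.8374

Answer: Price = 0.8374


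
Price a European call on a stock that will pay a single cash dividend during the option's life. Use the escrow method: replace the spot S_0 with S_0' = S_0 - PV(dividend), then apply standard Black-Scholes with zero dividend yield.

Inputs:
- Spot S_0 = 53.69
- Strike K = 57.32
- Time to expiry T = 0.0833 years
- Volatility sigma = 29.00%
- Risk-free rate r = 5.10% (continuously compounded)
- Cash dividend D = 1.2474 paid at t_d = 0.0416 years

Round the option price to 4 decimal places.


PV(D) = D * exp(-r * t_d) = 1.2474 * 0.99788065 = 1.24475632
S_0' = S_0 - PV(D) = 53.6900 - 1.24475632 = 52.44524368
d1 = (ln(S_0'/K) + (r + sigma^2/2)*T) / (sigma*sqrt(T)) = -0.96929291
d2 = d1 - sigma*sqrt(T) = -1.05299196
exp(-rT) = 0.99576071
N(d1) = 0.16619953; N(d2) = 0.14617234
C = S_0' * N(d1) - K * exp(-rT) * N(d2) = 52.44524368 * 0.16619953 - 57.3200 * 0.99576071 * 0.14617234 = 0.3733

Answer: Price = 0.3733
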